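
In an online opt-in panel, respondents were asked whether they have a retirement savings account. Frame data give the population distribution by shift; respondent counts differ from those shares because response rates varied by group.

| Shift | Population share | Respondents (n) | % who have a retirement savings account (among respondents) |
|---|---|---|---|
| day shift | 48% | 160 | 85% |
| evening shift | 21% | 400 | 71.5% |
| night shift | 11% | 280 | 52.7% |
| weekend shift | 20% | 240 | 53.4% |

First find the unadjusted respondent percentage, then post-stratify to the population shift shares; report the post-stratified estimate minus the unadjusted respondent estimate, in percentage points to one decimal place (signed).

Unadjusted (pooled respondent) estimate weights by respondent counts:
  (160/1080)×85 + (400/1080)×71.5 + (280/1080)×52.7 + (240/1080)×53.4 = 64.6037%
Reweighting by population shift shares:
  0.48×85 + 0.21×71.5 + 0.11×52.7 + 0.2×53.4 = 72.292%
Difference = 72.292 − 64.6037 = 7.6883 pp.

+7.7 percentage points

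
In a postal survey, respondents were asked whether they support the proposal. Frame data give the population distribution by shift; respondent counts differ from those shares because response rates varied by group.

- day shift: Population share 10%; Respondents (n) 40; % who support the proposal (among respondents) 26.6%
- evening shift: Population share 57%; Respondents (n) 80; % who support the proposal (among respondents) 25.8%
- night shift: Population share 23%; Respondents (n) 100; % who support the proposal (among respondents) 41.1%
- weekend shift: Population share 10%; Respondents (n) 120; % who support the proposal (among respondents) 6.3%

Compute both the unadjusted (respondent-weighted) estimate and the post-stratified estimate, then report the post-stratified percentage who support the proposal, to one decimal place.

27.4%

Naive respondent-only estimate (weights = respondent counts):
  (40/340)×26.6 + (80/340)×25.8 + (100/340)×41.1 + (120/340)×6.3 = 23.5118%
Post-stratifying to population shares instead:
  0.1×26.6 + 0.57×25.8 + 0.23×41.1 + 0.1×6.3 = 27.449%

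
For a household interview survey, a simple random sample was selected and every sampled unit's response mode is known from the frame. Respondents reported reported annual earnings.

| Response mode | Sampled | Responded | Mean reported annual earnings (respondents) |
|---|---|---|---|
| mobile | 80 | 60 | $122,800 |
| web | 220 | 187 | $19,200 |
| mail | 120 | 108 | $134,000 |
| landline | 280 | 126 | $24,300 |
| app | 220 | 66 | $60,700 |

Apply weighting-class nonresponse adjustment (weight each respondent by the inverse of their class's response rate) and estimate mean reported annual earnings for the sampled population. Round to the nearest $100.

Class response rates: mobile 60/80 = 75%, web 187/220 = 85%, mail 108/120 = 90%, landline 126/280 = 45%, app 66/220 = 30%.
Each respondent's weight = sampled/responded in their class; summing within a class gives n_sampled, so:
  mobile: 80 × 122,800 = 9,824,000
  web: 220 × 19,200 = 4,224,000
  mail: 120 × 134,000 = 16,080,000
  landline: 280 × 24,300 = 6,804,000
  app: 220 × 60,700 = 13,354,000
Adjusted estimate = 50,286,000 / 920 = 54658.7 → $54,700.

$54,700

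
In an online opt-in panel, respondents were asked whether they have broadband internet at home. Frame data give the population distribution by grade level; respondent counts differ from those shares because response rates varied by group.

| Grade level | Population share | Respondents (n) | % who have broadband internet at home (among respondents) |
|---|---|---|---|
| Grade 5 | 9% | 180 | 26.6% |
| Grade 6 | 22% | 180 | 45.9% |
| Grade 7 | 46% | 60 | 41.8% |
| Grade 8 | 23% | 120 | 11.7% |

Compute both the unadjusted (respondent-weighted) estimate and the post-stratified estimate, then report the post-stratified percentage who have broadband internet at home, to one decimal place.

Without adjustment, the pooled respondent share is:
  (180/540)×26.6 + (180/540)×45.9 + (60/540)×41.8 + (120/540)×11.7 = 31.4111%
Post-stratifying to population shares instead:
  0.09×26.6 + 0.22×45.9 + 0.46×41.8 + 0.23×11.7 = 34.411%

34.4%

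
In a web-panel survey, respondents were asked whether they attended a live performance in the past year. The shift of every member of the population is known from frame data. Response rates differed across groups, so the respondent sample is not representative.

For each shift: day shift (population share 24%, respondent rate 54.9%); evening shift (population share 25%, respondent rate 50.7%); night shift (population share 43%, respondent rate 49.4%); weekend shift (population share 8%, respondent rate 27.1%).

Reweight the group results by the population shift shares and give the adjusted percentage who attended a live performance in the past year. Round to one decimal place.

49.3%

Weight each group's respondent value by its population share:
  day shift: 0.24 × 54.9 = 13.176
  evening shift: 0.25 × 50.7 = 12.675
  night shift: 0.43 × 49.4 = 21.242
  weekend shift: 0.08 × 27.1 = 2.168
Post-stratified estimate = 49.261 → 49.3%.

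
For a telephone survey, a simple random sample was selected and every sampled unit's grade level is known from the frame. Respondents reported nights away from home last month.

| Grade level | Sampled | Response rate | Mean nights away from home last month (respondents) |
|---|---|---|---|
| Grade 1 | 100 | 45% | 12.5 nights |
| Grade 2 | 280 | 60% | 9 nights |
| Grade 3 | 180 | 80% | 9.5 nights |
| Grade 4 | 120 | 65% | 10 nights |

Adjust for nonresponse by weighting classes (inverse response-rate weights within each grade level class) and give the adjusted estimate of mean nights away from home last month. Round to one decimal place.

9.8

With weight = n_sampled/n_responded per class, the weighted class total is n_sampled:
  Grade 1: 100 × 12.5 = 1250
  Grade 2: 280 × 9 = 2520
  Grade 3: 180 × 9.5 = 1710
  Grade 4: 120 × 10 = 1200
Adjusted estimate = 6680 / 680 = 9.82353 → 9.8.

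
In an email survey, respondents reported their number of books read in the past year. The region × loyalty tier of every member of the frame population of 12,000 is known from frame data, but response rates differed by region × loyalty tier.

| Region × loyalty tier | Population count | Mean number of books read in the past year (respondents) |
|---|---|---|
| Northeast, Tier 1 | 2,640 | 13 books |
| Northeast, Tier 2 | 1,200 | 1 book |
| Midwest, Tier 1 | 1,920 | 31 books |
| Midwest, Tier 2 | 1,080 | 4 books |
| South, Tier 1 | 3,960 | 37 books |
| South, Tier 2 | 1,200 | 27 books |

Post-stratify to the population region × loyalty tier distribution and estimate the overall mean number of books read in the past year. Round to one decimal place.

Reweight to the known region × loyalty tier distribution:
  Northeast, Tier 1: (2,640/12,000) × 13 = 2.86
  Northeast, Tier 2: (1,200/12,000) × 1 = 0.1
  Midwest, Tier 1: (1,920/12,000) × 31 = 4.96
  Midwest, Tier 2: (1,080/12,000) × 4 = 0.36
  South, Tier 1: (3,960/12,000) × 37 = 12.21
  South, Tier 2: (1,200/12,000) × 27 = 2.7
Post-stratified estimate = 23.19 → 23.2.

23.2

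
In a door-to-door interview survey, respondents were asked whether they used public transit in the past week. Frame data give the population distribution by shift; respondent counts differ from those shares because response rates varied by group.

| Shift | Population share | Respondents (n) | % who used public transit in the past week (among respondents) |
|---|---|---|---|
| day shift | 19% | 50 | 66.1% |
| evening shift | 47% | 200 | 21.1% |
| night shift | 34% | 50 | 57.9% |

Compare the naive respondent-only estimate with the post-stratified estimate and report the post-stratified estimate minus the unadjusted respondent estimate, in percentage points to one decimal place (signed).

+7.4 percentage points

Without adjustment, the pooled respondent share is:
  (50/300)×66.1 + (200/300)×21.1 + (50/300)×57.9 = 34.7333%
Post-stratifying to population shares instead:
  0.19×66.1 + 0.47×21.1 + 0.34×57.9 = 42.162%
Difference = 42.162 − 34.7333 = 7.4287 pp.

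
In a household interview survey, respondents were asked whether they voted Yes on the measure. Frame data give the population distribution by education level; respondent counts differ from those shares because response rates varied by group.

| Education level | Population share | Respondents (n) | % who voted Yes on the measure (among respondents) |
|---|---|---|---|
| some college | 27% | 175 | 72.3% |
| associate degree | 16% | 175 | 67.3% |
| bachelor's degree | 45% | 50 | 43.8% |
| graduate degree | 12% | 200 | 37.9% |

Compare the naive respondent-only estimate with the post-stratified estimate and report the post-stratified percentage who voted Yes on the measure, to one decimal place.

54.5%

Unadjusted (pooled respondent) estimate weights by respondent counts:
  (175/600)×72.3 + (175/600)×67.3 + (50/600)×43.8 + (200/600)×37.9 = 57%
Reweighting by population education level shares:
  0.27×72.3 + 0.16×67.3 + 0.45×43.8 + 0.12×37.9 = 54.547%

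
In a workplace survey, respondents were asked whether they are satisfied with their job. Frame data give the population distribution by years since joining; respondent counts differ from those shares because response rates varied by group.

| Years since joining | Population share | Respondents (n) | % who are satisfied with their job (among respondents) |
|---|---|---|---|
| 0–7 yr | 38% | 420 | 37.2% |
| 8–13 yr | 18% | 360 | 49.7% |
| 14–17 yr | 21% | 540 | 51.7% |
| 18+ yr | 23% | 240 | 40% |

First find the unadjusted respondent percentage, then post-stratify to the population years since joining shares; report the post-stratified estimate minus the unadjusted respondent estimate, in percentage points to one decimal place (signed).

Naive respondent-only estimate (weights = respondent counts):
  (420/1560)×37.2 + (360/1560)×49.7 + (540/1560)×51.7 + (240/1560)×40 = 45.5346%
Post-stratified estimate weights by population shares:
  0.38×37.2 + 0.18×49.7 + 0.21×51.7 + 0.23×40 = 43.139%
Difference = 43.139 − 45.5346 = -2.3956 pp.

-2.4 percentage points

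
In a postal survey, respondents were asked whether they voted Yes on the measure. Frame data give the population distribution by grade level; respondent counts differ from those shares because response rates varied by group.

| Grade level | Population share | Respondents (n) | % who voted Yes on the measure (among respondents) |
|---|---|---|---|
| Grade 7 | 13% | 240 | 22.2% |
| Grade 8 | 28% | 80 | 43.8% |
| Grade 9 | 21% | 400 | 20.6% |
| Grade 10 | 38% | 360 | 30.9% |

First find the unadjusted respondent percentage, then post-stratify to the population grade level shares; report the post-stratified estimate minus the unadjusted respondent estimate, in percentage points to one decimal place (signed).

Naive respondent-only estimate (weights = respondent counts):
  (240/1080)×22.2 + (80/1080)×43.8 + (400/1080)×20.6 + (360/1080)×30.9 = 26.1074%
Post-stratified estimate weights by population shares:
  0.13×22.2 + 0.28×43.8 + 0.21×20.6 + 0.38×30.9 = 31.218%
Difference = 31.218 − 26.1074 = 5.1106 pp.

+5.1 percentage points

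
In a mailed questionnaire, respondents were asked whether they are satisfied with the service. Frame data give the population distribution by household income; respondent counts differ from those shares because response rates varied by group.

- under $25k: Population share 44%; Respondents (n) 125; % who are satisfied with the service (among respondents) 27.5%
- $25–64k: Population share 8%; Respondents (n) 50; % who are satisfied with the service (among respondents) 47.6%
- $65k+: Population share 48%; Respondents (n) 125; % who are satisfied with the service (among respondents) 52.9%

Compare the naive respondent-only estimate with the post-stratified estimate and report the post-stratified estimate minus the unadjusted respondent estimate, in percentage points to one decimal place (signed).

Unadjusted (pooled respondent) estimate weights by respondent counts:
  (125/300)×27.5 + (50/300)×47.6 + (125/300)×52.9 = 41.4333%
Reweighting by population household income shares:
  0.44×27.5 + 0.08×47.6 + 0.48×52.9 = 41.3%
Difference = 41.3 − 41.4333 = -0.1333 pp.

-0.1 percentage points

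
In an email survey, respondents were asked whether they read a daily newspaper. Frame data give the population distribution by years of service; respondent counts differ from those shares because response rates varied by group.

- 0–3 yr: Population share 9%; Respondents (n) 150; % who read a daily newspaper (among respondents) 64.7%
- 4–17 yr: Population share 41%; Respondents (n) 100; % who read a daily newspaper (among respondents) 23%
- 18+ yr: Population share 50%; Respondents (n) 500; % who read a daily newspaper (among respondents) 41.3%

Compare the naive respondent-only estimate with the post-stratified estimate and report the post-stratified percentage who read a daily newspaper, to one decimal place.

Without adjustment, the pooled respondent share is:
  (150/750)×64.7 + (100/750)×23 + (500/750)×41.3 = 43.54%
Post-stratifying to population shares instead:
  0.09×64.7 + 0.41×23 + 0.5×41.3 = 35.903%

35.9%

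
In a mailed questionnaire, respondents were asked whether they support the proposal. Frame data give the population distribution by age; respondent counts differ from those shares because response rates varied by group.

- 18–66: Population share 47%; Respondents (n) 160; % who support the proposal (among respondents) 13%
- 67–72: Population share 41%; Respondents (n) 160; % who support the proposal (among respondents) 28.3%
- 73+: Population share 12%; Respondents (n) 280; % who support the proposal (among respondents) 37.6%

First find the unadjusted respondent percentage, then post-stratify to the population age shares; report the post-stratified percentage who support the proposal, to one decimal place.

22.2%

Unadjusted (pooled respondent) estimate weights by respondent counts:
  (160/600)×13 + (160/600)×28.3 + (280/600)×37.6 = 28.56%
Reweighting by population age shares:
  0.47×13 + 0.41×28.3 + 0.12×37.6 = 22.225%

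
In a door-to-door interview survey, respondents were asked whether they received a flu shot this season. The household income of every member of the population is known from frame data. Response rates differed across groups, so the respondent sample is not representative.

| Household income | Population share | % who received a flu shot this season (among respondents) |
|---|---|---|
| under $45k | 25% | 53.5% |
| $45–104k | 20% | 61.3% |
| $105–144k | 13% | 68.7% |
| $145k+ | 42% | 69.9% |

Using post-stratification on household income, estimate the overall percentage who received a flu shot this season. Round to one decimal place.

Reweight to the known household income distribution:
  under $45k: 0.25 × 53.5 = 13.375
  $45–104k: 0.2 × 61.3 = 12.26
  $105–144k: 0.13 × 68.7 = 8.931
  $145k+: 0.42 × 69.9 = 29.358
Post-stratified estimate = 63.924 → 63.9%.

63.9%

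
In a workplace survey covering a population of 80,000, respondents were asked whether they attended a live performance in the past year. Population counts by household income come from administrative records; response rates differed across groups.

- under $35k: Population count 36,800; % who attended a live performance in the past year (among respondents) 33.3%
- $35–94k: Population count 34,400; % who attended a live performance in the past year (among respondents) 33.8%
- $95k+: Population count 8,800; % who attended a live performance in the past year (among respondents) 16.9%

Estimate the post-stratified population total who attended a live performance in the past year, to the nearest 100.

Estimated count per cell = population count × respondent percentage:
  under $35k: 36,800 × 33.3% = 12254.4
  $35–94k: 34,400 × 33.8% = 11627.2
  $95k+: 8,800 × 16.9% = 1487.2
Estimated total = 25368.8 → 25,400.

25,400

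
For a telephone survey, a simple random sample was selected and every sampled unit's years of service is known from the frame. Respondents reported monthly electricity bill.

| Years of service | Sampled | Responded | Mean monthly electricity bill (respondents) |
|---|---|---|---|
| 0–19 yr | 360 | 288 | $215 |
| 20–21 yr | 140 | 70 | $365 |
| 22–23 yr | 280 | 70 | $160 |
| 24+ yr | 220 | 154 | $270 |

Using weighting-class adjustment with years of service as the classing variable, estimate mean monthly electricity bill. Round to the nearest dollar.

Class response rates: 0–19 yr 288/360 = 80%, 20–21 yr 70/140 = 50%, 22–23 yr 70/280 = 25%, 24+ yr 154/220 = 70%.
With weight = n_sampled/n_responded per class, the weighted class total is n_sampled:
  0–19 yr: 360 × 215 = 77,400
  20–21 yr: 140 × 365 = 51,100
  22–23 yr: 280 × 160 = 44,800
  24+ yr: 220 × 270 = 59,400
Adjusted estimate = 232,700 / 1,000 = 232.7 → $233.

$233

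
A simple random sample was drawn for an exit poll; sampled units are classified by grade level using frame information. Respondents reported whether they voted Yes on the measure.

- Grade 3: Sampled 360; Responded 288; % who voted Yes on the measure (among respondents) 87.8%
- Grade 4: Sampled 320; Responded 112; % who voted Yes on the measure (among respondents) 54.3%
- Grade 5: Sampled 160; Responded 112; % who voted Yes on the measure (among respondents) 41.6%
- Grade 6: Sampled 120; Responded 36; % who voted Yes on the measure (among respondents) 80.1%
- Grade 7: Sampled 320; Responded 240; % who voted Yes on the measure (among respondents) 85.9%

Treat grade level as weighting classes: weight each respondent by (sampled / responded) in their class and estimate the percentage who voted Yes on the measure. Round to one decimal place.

Response rates by class: Grade 3 288/360 = 80%, Grade 4 112/320 = 35%, Grade 5 112/160 = 70%, Grade 6 36/120 = 30%, Grade 7 240/320 = 75%.
Weighting each respondent by the inverse class response rate inflates each class back to its sampled size, so the class weight is n_sampled:
  Grade 3: 360 × 87.8 = 31,608
  Grade 4: 320 × 54.3 = 17,376
  Grade 5: 160 × 41.6 = 6656
  Grade 6: 120 × 80.1 = 9612
  Grade 7: 320 × 85.9 = 27,488
Adjusted estimate = 92,740 / 1,280 = 72.4531 → 72.5%.

72.5%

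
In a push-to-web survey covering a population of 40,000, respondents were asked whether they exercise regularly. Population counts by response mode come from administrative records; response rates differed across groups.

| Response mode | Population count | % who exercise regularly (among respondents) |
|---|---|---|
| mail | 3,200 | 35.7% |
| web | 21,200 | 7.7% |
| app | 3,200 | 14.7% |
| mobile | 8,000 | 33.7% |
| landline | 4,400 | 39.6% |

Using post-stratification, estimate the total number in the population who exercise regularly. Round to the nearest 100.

7,700

Each cell contributes its population count × the respondent rate:
  mail: 3,200 × 35.7% = 1142.4
  web: 21,200 × 7.7% = 1632.4
  app: 3,200 × 14.7% = 470.4
  mobile: 8,000 × 33.7% = 2696
  landline: 4,400 × 39.6% = 1742.4
Estimated total = 7683.6 → 7,700.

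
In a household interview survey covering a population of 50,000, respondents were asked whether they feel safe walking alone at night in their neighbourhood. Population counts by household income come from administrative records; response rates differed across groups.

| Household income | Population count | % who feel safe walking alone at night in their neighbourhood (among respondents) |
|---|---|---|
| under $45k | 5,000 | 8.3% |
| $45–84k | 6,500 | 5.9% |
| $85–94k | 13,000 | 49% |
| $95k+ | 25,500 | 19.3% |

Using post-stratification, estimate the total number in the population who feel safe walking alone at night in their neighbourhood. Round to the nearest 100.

12,100

Estimated count per cell = population count × respondent percentage:
  under $45k: 5,000 × 8.3% = 415
  $45–84k: 6,500 × 5.9% = 383.5
  $85–94k: 13,000 × 49% = 6370
  $95k+: 25,500 × 19.3% = 4921.5
Estimated total = 12,090 → 12,100.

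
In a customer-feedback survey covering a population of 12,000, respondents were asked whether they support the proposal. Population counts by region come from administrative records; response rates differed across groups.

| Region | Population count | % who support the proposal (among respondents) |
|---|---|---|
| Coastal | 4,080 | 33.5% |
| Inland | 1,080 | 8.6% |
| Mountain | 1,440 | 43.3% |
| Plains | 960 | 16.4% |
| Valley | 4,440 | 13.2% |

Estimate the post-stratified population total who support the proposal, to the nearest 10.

2,830

Estimated count per cell = population count × respondent percentage:
  Coastal: 4,080 × 33.5% = 1366.8
  Inland: 1,080 × 8.6% = 92.88
  Mountain: 1,440 × 43.3% = 623.52
  Plains: 960 × 16.4% = 157.44
  Valley: 4,440 × 13.2% = 586.08
Estimated total = 2826.72 → 2,830.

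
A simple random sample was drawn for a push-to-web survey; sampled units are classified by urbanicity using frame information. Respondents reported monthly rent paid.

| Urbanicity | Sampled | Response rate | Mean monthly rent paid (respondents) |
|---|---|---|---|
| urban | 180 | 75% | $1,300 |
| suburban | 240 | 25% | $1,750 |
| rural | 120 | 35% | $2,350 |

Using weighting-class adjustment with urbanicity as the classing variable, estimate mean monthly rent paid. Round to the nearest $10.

$1,730

Weighting each respondent by the inverse class response rate inflates each class back to its sampled size, so the class weight is n_sampled:
  urban: 180 × 1300 = 234,000
  suburban: 240 × 1750 = 420,000
  rural: 120 × 2350 = 282,000
Adjusted estimate = 936,000 / 540 = 1733.33 → $1,730.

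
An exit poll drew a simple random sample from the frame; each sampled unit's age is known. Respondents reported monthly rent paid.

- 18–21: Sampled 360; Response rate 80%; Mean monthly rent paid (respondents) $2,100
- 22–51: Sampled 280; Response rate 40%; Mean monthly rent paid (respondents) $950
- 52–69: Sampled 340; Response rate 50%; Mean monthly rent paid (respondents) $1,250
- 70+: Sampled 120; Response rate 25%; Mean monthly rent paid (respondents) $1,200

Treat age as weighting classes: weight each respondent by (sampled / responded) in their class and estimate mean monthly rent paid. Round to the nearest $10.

Each respondent's weight = sampled/responded in their class; summing within a class gives n_sampled, so:
  18–21: 360 × 2100 = 756,000
  22–51: 280 × 950 = 266,000
  52–69: 340 × 1250 = 425,000
  70+: 120 × 1200 = 144,000
Adjusted estimate = 1,591,000 / 1,100 = 1446.36 → $1,450.

$1,450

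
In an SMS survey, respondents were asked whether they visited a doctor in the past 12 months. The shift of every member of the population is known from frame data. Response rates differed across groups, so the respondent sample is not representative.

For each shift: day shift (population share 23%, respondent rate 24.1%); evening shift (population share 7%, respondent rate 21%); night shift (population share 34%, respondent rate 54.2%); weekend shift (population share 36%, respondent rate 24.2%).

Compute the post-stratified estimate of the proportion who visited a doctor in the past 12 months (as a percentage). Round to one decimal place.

Post-stratification weights by population share, not respondent share:
  day shift: 0.23 × 24.1 = 5.543
  evening shift: 0.07 × 21 = 1.47
  night shift: 0.34 × 54.2 = 18.428
  weekend shift: 0.36 × 24.2 = 8.712
Post-stratified estimate = 34.153 → 34.2%.

34.2%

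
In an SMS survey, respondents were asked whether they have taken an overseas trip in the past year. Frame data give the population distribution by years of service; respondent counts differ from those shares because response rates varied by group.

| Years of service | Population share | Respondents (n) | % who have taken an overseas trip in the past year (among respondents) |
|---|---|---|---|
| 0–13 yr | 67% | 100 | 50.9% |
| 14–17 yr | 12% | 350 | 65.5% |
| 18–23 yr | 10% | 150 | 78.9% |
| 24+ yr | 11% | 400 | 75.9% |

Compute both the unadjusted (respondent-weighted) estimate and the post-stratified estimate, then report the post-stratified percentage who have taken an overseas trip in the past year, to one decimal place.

58.2%

Unadjusted (pooled respondent) estimate weights by respondent counts:
  (100/1000)×50.9 + (350/1000)×65.5 + (150/1000)×78.9 + (400/1000)×75.9 = 70.21%
Post-stratified estimate weights by population shares:
  0.67×50.9 + 0.12×65.5 + 0.1×78.9 + 0.11×75.9 = 58.202%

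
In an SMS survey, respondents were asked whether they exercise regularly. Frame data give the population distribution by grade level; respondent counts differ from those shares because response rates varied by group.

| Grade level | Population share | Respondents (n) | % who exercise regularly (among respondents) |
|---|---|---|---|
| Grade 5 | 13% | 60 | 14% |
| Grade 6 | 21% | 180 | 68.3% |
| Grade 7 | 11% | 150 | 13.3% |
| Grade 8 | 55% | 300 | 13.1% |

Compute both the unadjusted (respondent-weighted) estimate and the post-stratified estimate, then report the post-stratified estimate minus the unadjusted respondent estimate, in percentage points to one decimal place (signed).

-2.8 percentage points

Unadjusted (pooled respondent) estimate weights by respondent counts:
  (60/690)×14 + (180/690)×68.3 + (150/690)×13.3 + (300/690)×13.1 = 27.6217%
Post-stratified estimate weights by population shares:
  0.13×14 + 0.21×68.3 + 0.11×13.3 + 0.55×13.1 = 24.831%
Difference = 24.831 − 27.6217 = -2.7907 pp.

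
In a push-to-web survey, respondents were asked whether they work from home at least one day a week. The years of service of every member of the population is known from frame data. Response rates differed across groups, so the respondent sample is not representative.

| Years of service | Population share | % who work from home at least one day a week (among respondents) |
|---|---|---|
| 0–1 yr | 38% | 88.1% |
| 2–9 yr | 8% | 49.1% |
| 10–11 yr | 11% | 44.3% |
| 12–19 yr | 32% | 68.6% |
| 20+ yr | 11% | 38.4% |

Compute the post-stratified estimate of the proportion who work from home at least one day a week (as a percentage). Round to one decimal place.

68.5%

Reweight to the known years of service distribution:
  0–1 yr: 0.38 × 88.1 = 33.478
  2–9 yr: 0.08 × 49.1 = 3.928
  10–11 yr: 0.11 × 44.3 = 4.873
  12–19 yr: 0.32 × 68.6 = 21.952
  20+ yr: 0.11 × 38.4 = 4.224
Post-stratified estimate = 68.455 → 68.5%.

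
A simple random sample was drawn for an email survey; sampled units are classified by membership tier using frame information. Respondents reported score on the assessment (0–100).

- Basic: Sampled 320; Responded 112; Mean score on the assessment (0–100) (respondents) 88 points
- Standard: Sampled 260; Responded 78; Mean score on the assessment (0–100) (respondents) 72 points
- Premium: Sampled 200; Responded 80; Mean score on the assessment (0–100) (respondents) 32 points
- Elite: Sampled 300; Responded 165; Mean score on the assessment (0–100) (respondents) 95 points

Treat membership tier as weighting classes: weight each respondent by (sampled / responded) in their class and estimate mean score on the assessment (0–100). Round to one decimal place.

Response rates by class: Basic 112/320 = 35%, Standard 78/260 = 30%, Premium 80/200 = 40%, Elite 165/300 = 55%.
Weighting each respondent by the inverse class response rate inflates each class back to its sampled size, so the class weight is n_sampled:
  Basic: 320 × 88 = 28,160
  Standard: 260 × 72 = 18,720
  Premium: 200 × 32 = 6400
  Elite: 300 × 95 = 28,500
Adjusted estimate = 81,780 / 1,080 = 75.7222 → 75.7.

75.7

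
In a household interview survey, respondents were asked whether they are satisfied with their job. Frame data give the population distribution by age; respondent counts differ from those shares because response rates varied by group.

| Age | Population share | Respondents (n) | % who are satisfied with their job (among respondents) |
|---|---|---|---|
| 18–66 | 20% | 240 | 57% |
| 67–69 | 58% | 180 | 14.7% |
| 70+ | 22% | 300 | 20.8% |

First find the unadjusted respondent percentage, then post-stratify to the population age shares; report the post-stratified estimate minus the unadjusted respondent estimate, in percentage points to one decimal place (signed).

-6.8 percentage points

Without adjustment, the pooled respondent share is:
  (240/720)×57 + (180/720)×14.7 + (300/720)×20.8 = 31.3417%
Post-stratifying to population shares instead:
  0.2×57 + 0.58×14.7 + 0.22×20.8 = 24.502%
Difference = 24.502 − 31.3417 = -6.8397 pp.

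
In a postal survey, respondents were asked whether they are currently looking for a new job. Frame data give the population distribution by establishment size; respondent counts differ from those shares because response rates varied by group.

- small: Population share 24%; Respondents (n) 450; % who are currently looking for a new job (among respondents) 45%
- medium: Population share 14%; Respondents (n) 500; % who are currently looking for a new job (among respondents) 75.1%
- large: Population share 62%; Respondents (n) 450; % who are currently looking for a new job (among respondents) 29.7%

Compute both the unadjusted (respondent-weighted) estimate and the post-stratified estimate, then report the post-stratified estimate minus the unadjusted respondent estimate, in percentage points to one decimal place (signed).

Without adjustment, the pooled respondent share is:
  (450/1400)×45 + (500/1400)×75.1 + (450/1400)×29.7 = 50.8321%
Reweighting by population establishment size shares:
  0.24×45 + 0.14×75.1 + 0.62×29.7 = 39.728%
Difference = 39.728 − 50.8321 = -11.1041 pp.

-11.1 percentage points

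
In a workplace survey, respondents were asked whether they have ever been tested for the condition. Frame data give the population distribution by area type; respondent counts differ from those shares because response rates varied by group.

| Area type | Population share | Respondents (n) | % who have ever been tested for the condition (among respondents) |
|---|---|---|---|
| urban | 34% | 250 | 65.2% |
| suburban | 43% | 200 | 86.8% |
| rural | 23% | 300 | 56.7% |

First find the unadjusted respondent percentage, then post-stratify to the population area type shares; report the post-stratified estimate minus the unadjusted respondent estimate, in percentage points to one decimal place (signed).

+5.0 percentage points

Without adjustment, the pooled respondent share is:
  (250/750)×65.2 + (200/750)×86.8 + (300/750)×56.7 = 67.56%
Post-stratifying to population shares instead:
  0.34×65.2 + 0.43×86.8 + 0.23×56.7 = 72.533%
Difference = 72.533 − 67.56 = 4.973 pp.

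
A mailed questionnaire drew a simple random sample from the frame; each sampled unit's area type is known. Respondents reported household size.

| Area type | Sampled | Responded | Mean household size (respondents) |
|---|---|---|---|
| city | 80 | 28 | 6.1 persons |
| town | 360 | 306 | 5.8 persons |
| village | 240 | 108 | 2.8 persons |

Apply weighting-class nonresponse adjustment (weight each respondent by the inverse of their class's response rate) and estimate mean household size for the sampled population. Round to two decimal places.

Response rates by class: city 28/80 = 35%, town 306/360 = 85%, village 108/240 = 45%.
With weight = n_sampled/n_responded per class, the weighted class total is n_sampled:
  city: 80 × 6.1 = 488
  town: 360 × 5.8 = 2088
  village: 240 × 2.8 = 672
Adjusted estimate = 3248 / 680 = 4.77647 → 4.78.

4.78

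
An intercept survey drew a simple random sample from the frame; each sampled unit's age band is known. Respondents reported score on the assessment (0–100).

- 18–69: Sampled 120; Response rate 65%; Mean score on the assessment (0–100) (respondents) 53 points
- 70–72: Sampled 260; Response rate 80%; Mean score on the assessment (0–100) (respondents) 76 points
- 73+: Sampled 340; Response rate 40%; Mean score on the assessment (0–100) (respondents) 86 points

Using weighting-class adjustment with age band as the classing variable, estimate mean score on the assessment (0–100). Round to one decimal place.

Each respondent's weight = sampled/responded in their class; summing within a class gives n_sampled, so:
  18–69: 120 × 53 = 6360
  70–72: 260 × 76 = 19,760
  73+: 340 × 86 = 29,240
Adjusted estimate = 55,360 / 720 = 76.8889 → 76.9.

76.9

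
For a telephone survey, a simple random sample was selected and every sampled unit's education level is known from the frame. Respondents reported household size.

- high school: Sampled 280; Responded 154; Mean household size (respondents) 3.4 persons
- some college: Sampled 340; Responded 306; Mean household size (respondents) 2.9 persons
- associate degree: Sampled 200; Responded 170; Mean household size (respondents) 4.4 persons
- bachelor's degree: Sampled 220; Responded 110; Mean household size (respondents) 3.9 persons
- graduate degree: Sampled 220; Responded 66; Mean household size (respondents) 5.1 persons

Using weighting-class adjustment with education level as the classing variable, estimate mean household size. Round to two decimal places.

Response rates by class: high school 154/280 = 55%, some college 306/340 = 90%, associate degree 170/200 = 85%, bachelor's degree 110/220 = 50%, graduate degree 66/220 = 30%.
Each respondent's weight = sampled/responded in their class; summing within a class gives n_sampled, so:
  high school: 280 × 3.4 = 952
  some college: 340 × 2.9 = 986
  associate degree: 200 × 4.4 = 880
  bachelor's degree: 220 × 3.9 = 858
  graduate degree: 220 × 5.1 = 1122
Adjusted estimate = 4798 / 1,260 = 3.80794 → 3.81.

3.81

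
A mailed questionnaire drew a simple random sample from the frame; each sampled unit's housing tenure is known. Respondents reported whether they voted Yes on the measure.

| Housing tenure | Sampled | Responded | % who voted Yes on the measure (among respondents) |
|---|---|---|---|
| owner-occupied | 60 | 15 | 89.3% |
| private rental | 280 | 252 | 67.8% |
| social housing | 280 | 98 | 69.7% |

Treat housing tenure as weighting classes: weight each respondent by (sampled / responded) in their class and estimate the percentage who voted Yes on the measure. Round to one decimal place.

70.7%

Response rates by class: owner-occupied 15/60 = 25%, private rental 252/280 = 90%, social housing 98/280 = 35%.
With weight = n_sampled/n_responded per class, the weighted class total is n_sampled:
  owner-occupied: 60 × 89.3 = 5358
  private rental: 280 × 67.8 = 18,984
  social housing: 280 × 69.7 = 19,516
Adjusted estimate = 43,858 / 620 = 70.7387 → 70.7%.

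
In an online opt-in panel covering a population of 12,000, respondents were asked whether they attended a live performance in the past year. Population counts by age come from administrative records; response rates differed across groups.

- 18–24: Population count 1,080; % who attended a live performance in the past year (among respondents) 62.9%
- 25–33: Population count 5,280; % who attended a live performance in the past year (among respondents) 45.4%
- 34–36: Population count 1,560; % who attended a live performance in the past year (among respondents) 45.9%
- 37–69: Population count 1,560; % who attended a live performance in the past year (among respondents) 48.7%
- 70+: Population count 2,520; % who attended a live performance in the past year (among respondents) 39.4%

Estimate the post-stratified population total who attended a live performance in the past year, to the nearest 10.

Each cell contributes its population count × the respondent rate:
  18–24: 1,080 × 62.9% = 679.32
  25–33: 5,280 × 45.4% = 2397.12
  34–36: 1,560 × 45.9% = 716.04
  37–69: 1,560 × 48.7% = 759.72
  70+: 2,520 × 39.4% = 992.88
Estimated total = 5545.08 → 5,550.

5,550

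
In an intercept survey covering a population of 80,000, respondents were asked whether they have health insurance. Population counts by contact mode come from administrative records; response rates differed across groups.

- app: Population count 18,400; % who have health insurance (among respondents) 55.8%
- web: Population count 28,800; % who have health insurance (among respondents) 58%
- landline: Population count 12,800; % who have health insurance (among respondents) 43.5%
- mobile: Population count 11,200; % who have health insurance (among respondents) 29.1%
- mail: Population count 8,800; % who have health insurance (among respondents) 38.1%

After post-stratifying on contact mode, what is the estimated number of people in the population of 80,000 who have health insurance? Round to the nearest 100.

39,200

Apply each group's respondent rate to its population count:
  app: 18,400 × 55.8% = 10267.2
  web: 28,800 × 58% = 16,704
  landline: 12,800 × 43.5% = 5568
  mobile: 11,200 × 29.1% = 3259.2
  mail: 8,800 × 38.1% = 3352.8
Estimated total = 39151.2 → 39,200.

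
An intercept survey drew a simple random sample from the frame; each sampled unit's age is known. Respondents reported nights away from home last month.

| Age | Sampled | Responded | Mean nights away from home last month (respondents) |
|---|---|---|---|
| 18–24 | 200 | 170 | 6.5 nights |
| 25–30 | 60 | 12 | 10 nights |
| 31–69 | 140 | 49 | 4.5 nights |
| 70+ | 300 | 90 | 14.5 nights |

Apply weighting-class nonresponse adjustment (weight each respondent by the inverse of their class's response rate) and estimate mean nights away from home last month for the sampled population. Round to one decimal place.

Class response rates: 18–24 170/200 = 85%, 25–30 12/60 = 20%, 31–69 49/140 = 35%, 70+ 90/300 = 30%.
Each respondent's weight = sampled/responded in their class; summing within a class gives n_sampled, so:
  18–24: 200 × 6.5 = 1300
  25–30: 60 × 10 = 600
  31–69: 140 × 4.5 = 630
  70+: 300 × 14.5 = 4350
Adjusted estimate = 6880 / 700 = 9.82857 → 9.8.

9.8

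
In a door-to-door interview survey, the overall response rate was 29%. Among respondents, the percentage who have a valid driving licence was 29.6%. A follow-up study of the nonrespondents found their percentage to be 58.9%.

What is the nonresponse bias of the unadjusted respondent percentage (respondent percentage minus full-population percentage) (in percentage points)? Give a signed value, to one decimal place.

-20.8 percentage points

Nonresponse fraction = 1 − 0.29 = 0.71.
Bias = (nonresponse fraction) × (respondent percentage − nonrespondent percentage)
     = 0.71 × (29.6 − 58.9) = 0.71 × -29.3 = -20.803.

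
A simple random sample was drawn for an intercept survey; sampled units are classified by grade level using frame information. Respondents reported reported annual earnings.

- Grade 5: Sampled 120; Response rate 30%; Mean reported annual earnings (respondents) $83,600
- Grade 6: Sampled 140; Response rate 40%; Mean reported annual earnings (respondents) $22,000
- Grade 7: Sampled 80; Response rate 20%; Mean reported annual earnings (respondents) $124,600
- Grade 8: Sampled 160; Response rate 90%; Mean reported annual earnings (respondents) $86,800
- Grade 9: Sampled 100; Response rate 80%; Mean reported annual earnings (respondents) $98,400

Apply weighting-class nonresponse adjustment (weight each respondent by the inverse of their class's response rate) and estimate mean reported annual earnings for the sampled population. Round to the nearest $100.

Each respondent's weight = sampled/responded in their class; summing within a class gives n_sampled, so:
  Grade 5: 120 × 83,600 = 10,032,000
  Grade 6: 140 × 22,000 = 3,080,000
  Grade 7: 80 × 124,600 = 9,968,000
  Grade 8: 160 × 86,800 = 13,888,000
  Grade 9: 100 × 98,400 = 9,840,000
Adjusted estimate = 46,808,000 / 600 = 78013.3 → $78,000.

$78,000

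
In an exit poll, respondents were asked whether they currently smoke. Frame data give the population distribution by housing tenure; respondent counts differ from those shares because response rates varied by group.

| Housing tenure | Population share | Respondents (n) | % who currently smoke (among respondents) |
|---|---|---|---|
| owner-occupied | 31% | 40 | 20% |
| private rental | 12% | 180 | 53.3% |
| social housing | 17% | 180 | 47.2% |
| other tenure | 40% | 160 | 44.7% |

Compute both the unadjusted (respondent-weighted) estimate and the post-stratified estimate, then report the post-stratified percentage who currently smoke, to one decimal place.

38.5%

Without adjustment, the pooled respondent share is:
  (40/560)×20 + (180/560)×53.3 + (180/560)×47.2 + (160/560)×44.7 = 46.5036%
Post-stratified estimate weights by population shares:
  0.31×20 + 0.12×53.3 + 0.17×47.2 + 0.4×44.7 = 38.5%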